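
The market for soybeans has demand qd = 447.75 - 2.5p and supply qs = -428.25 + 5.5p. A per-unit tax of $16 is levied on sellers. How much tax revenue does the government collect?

Pre-tax equilibrium: p* = 109.5, q* = 174.
Tax on sellers shifts supply to qs = -428.25 + 5.5(p − 16) = -516.25 + 5.5p.
447.75 - 2.5p = -516.25 + 5.5p gives buyer price pb = 120.5; sellers receive ps = 120.5 − 16 = 104.5.
New quantity: q = 447.75 − 2.5(120.5) = 146.5.
Revenue = 16 × 146.5 = 2344.

Tax revenue = 2344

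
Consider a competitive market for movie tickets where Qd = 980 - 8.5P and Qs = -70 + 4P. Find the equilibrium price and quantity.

Set Qd = Qs: 980 - 8.5P = -70 + 4P.
1050 = 12.5P, so P* = 84.
Q* = 980 − 8.5(84) = 266.

P* = 84, Q* = 266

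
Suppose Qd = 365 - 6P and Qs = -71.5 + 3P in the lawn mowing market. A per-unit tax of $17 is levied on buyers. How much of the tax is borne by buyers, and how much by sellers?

Pre-tax equilibrium: P* = 48.5, Q* = 74.
Tax on buyers shifts demand to Qd = 365 − 6(P + 17) = 263 - 6P.
263 - 6P = -71.5 + 3P gives seller price Ps = 223/6; buyers pay Pb = 223/6 + 17 = 325/6.
New quantity: Q = 365 − 6(325/6) = 40.
Buyer burden = 325/6 − 48.5 = 17/3; seller burden = 48.5 − 223/6 = 34/3.

Buyers bear 17/3, sellers bear 34/3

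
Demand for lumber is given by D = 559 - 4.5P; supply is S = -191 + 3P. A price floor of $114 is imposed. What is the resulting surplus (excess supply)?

Surplus = 105

Equilibrium price would be P* = 100, so the floor at 114 binds.
At P = 114: D = 46, S = 151.
Surplus = 151 − 46 = 105.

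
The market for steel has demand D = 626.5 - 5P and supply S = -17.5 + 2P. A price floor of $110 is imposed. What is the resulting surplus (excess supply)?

Equilibrium price would be P* = 92, so the floor at 110 binds.
At P = 110: D = 76.5, S = 202.5.
Surplus = 202.5 − 76.5 = 126.

Surplus = 126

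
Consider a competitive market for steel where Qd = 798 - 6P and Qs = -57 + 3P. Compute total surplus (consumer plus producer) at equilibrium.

Total surplus = 12996

Equilibrium: 798 - 6P = -57 + 3P gives P* = 95, Q* = 228.
Demand choke price: P = 133; supply starts at P = 19.
CS = ½(133 − 95)(228) = 4332; PS = ½(95 − 19)(228) = 8664.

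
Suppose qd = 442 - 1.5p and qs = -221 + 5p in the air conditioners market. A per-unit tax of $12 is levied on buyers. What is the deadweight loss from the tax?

Pre-tax equilibrium: p* = 102, q* = 289.
Tax on buyers shifts demand to qd = 442 − 1.5(p + 12) = 424 - 1.5p.
424 - 1.5p = -221 + 5p gives seller price ps = 1290/13; buyers pay pb = 1290/13 + 12 = 1446/13.
New quantity: q = 442 − 1.5(1446/13) = 3577/13.
DWL = ½ × 12 × (289 − 3577/13) = 1080/13.

Deadweight loss = 1080/13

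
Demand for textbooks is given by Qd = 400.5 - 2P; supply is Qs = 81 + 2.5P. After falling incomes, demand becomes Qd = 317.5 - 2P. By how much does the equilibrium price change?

Original equilibrium: P* = 71, Q* = 258.5.
New equilibrium: 317.5 - 2P = 81 + 2.5P, so 236.5 = 4.5P and P' = 473/9; Q' = 317.5 − 2(473/9) = 3823/18.
Change in price: 473/9 − 71 = -166/9.

ΔP = -166/9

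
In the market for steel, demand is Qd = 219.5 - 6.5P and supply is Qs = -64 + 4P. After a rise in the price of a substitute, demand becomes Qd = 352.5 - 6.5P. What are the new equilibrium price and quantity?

Original equilibrium: P* = 27, Q* = 44.
New equilibrium: 352.5 - 6.5P = -64 + 4P, so 416.5 = 10.5P and P' = 119/3; Q' = 352.5 − 6.5(119/3) = 284/3.

P' = 119/3, Q' = 284/3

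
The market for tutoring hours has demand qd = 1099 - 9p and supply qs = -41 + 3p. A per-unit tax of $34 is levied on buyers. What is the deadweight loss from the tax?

Deadweight loss = 1300.5

Pre-tax equilibrium: p* = 95, q* = 244.
Tax on buyers shifts demand to qd = 1099 − 9(p + 34) = 793 - 9p.
793 - 9p = -41 + 3p gives seller price ps = 69.5; buyers pay pb = 69.5 + 34 = 103.5.
New quantity: q = 1099 − 9(103.5) = 167.5.
DWL = ½ × 34 × (244 − 167.5) = 1300.5.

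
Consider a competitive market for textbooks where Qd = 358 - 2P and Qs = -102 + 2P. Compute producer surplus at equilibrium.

Producer surplus = 4096

Equilibrium: 358 - 2P = -102 + 2P gives P* = 115, Q* = 128.
Supply starts at P = 51 (where Qs = 0).
PS = ½(115 − 51)(128) = 4096.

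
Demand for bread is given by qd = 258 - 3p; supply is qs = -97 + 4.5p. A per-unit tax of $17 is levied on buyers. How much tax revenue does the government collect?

Tax revenue = 1451.8

Pre-tax equilibrium: p* = 142/3, q* = 116.
Tax on buyers shifts demand to qd = 258 − 3(p + 17) = 207 - 3p.
207 - 3p = -97 + 4.5p gives seller price ps = 608/15; buyers pay pb = 608/15 + 17 = 863/15.
New quantity: q = 258 − 3(863/15) = 85.4.
Revenue = 17 × 85.4 = 1451.8.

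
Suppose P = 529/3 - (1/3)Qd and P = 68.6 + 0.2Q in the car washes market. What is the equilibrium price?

Set the two price expressions equal: 529/3 - (1/3)Q = 68.6 + 0.2Q.
1616/15 = (8/15)Q, so Q* = 202.
P* = 529/3 − (1/3)(202) = 109.

P* = 109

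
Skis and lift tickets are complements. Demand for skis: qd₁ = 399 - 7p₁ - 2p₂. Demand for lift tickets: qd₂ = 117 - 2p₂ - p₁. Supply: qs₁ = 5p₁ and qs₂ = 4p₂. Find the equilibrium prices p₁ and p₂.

Market 1: 399 - 7p₁ - 2p₂ = 5p₁ → 12p₁ + 2p₂ = 399.
Market 2: 6p₂ + p₁ = 117.
Eliminating p₂: 6×(1) − 2×(2) gives 70p₁ = 2160, so p₁ = 216/7.
Back-substitute into (2): p₂ = (117 − 1×216/7) / 6 = 201/14.

p₁ = 216/7, p₂ = 201/14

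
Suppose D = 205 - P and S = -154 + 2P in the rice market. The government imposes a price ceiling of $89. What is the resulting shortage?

Shortage = 92

Equilibrium price would be P* = 359/3, so the ceiling at 89 binds.
At P = 89: D = 205 − 1(89) = 116, S = -154 + 2(89) = 24.
Shortage = 116 − 24 = 92.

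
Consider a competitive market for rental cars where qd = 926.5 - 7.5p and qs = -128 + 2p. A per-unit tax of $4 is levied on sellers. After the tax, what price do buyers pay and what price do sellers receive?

Buyers pay 2125/19, sellers receive 2049/19

Pre-tax equilibrium: p* = 111, q* = 94.
Tax on sellers shifts supply to qs = -128 + 2(p − 4) = -136 + 2p.
926.5 - 7.5p = -136 + 2p gives buyer price pb = 2125/19; sellers receive ps = 2125/19 − 4 = 2049/19.
New quantity: q = 926.5 − 7.5(2125/19) = 1666/19.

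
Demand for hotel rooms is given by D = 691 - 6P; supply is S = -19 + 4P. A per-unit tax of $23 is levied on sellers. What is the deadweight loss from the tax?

Pre-tax equilibrium: P* = 71, Q* = 265.
Tax on sellers shifts supply to S = -19 + 4(P − 23) = -111 + 4P.
691 - 6P = -111 + 4P gives buyer price Pb = 80.2; sellers receive Ps = 80.2 − 23 = 57.2.
New quantity: Q = 691 − 6(80.2) = 209.8.
DWL = ½ × 23 × (265 − 209.8) = 634.8.

Deadweight loss = 634.8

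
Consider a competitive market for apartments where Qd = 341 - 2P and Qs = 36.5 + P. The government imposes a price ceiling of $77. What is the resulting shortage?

Equilibrium price would be P* = 101.5, so the ceiling at 77 binds.
At P = 77: Qd = 341 − 2(77) = 187, Qs = 36.5 + 1(77) = 113.5.
Shortage = 187 − 113.5 = 73.5.

Shortage = 73.5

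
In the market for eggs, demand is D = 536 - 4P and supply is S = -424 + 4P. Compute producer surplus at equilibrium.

Producer surplus = 392

Equilibrium: 536 - 4P = -424 + 4P gives P* = 120, Q* = 56.
Supply starts at P = 106 (where S = 0).
PS = ½(120 − 106)(56) = 392.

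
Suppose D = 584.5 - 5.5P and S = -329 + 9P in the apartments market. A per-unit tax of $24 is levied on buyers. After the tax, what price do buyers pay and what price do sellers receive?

Pre-tax equilibrium: P* = 63, Q* = 238.
Tax on buyers shifts demand to D = 584.5 − 5.5(P + 24) = 452.5 - 5.5P.
452.5 - 5.5P = -329 + 9P gives seller price Ps = 1563/29; buyers pay Pb = 1563/29 + 24 = 2259/29.
New quantity: Q = 584.5 − 5.5(2259/29) = 4526/29.

Buyers pay 2259/29, sellers receive 1563/29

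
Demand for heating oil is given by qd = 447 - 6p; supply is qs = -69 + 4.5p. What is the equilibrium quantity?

q* = 1065/7

Set qd = qs: 447 - 6p = -69 + 4.5p.
516 = 10.5p, so p* = 344/7.
q* = 447 − 6(344/7) = 1065/7.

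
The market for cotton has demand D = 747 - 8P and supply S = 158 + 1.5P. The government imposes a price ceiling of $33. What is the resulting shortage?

Equilibrium price would be P* = 62, so the ceiling at 33 binds.
At P = 33: D = 747 − 8(33) = 483, S = 158 + 1.5(33) = 207.5.
Shortage = 483 − 207.5 = 275.5.

Shortage = 275.5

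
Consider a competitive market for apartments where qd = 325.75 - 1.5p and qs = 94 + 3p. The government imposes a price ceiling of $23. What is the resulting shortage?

Shortage = 128.25

Equilibrium price would be p* = 51.5, so the ceiling at 23 binds.
At p = 23: qd = 325.75 − 1.5(23) = 291.25, qs = 94 + 3(23) = 163.
Shortage = 291.25 − 163 = 128.25.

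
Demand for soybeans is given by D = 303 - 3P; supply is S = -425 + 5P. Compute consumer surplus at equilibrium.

Equilibrium: 303 - 3P = -425 + 5P gives P* = 91, Q* = 30.
Demand choke price (D = 0): P = 101.
CS = ½(101 − 91)(30) = 150.

Consumer surplus = 150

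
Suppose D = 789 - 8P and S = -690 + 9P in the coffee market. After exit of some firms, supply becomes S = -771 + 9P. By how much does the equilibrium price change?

ΔP = 81/17

Original equilibrium: P* = 87, Q* = 93.
New equilibrium: 789 - 8P = -771 + 9P, so 1560 = 17P and P' = 1560/17; Q' = 789 − 8(1560/17) = 933/17.
Change in price: 1560/17 − 87 = 81/17.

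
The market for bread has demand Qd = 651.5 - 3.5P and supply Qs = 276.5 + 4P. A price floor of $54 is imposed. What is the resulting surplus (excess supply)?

Equilibrium price would be P* = 50, so the floor at 54 binds.
At P = 54: Qd = 462.5, Qs = 492.5.
Surplus = 492.5 − 462.5 = 30.

Surplus = 30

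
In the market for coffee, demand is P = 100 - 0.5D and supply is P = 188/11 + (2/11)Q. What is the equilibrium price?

Set the two price expressions equal: 100 - 0.5Q = 188/11 + (2/11)Q.
912/11 = (15/22)Q, so Q* = 121.6.
P* = 100 − (0.5)(121.6) = 39.2.

P* = 39.2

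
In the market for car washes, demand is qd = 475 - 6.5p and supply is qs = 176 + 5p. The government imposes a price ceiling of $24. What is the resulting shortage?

Equilibrium price would be p* = 26, so the ceiling at 24 binds.
At p = 24: qd = 475 − 6.5(24) = 319, qs = 176 + 5(24) = 296.
Shortage = 319 − 296 = 23.

Shortage = 23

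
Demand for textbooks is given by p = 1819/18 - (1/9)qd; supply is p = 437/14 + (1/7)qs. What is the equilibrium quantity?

q* = 275

Set the two price expressions equal: 1819/18 - (1/9)q = 437/14 + (1/7)q.
4400/63 = (16/63)q, so q* = 275.
p* = 1819/18 − (1/9)(275) = 70.5.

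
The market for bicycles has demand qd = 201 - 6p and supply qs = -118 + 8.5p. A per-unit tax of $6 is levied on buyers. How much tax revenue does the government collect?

Tax revenue = 8334/29

Pre-tax equilibrium: p* = 22, q* = 69.
Tax on buyers shifts demand to qd = 201 − 6(p + 6) = 165 - 6p.
165 - 6p = -118 + 8.5p gives seller price ps = 566/29; buyers pay pb = 566/29 + 6 = 740/29.
New quantity: q = 201 − 6(740/29) = 1389/29.
Revenue = 6 × 1389/29 = 8334/29.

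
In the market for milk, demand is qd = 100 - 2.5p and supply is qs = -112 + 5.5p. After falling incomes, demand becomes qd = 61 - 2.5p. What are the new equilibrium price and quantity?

p' = 21.625, q' = 6.9375

Original equilibrium: p* = 26.5, q* = 33.75.
New equilibrium: 61 - 2.5p = -112 + 5.5p, so 173 = 8p and p' = 21.625; q' = 61 − 2.5(21.625) = 6.9375.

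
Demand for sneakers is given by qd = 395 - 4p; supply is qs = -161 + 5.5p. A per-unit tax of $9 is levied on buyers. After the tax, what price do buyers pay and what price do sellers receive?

Buyers pay 1211/19, sellers receive 1040/19

Pre-tax equilibrium: p* = 1112/19, q* = 3057/19.
Tax on buyers shifts demand to qd = 395 − 4(p + 9) = 359 - 4p.
359 - 4p = -161 + 5.5p gives seller price ps = 1040/19; buyers pay pb = 1040/19 + 9 = 1211/19.
New quantity: q = 395 − 4(1211/19) = 2661/19.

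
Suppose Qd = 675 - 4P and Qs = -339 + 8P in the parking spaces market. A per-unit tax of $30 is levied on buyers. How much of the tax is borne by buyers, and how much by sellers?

Pre-tax equilibrium: P* = 84.5, Q* = 337.
Tax on buyers shifts demand to Qd = 675 − 4(P + 30) = 555 - 4P.
555 - 4P = -339 + 8P gives seller price Ps = 74.5; buyers pay Pb = 74.5 + 30 = 104.5.
New quantity: Q = 675 − 4(104.5) = 257.
Buyer burden = 104.5 − 84.5 = 20; seller burden = 84.5 − 74.5 = 10.

Buyers bear $20, sellers bear $10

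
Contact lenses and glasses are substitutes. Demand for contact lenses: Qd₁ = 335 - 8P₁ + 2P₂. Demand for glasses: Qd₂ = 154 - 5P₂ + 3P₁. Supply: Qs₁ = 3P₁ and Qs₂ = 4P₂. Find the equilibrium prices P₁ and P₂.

Market 1: 335 - 8P₁ + 2P₂ = 3P₁ → 11P₁ - 2P₂ = 335.
Market 2: 9P₂ - 3P₁ = 154.
Eliminating P₂: 9×(1) + 2×(2) gives 93P₁ = 3323, so P₁ = 3323/93.
Back-substitute into (2): P₂ = (154 + 3×3323/93) / 9 = 2699/93.

P₁ = 3323/93, P₂ = 2699/93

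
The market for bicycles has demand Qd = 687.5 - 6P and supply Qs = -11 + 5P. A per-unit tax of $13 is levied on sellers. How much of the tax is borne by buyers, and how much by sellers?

Pre-tax equilibrium: P* = 63.5, Q* = 306.5.
Tax on sellers shifts supply to Qs = -11 + 5(P − 13) = -76 + 5P.
687.5 - 6P = -76 + 5P gives buyer price Pb = 1527/22; sellers receive Ps = 1527/22 − 13 = 1241/22.
New quantity: Q = 687.5 − 6(1527/22) = 5963/22.
Buyer burden = 1527/22 − 63.5 = 65/11; seller burden = 63.5 − 1241/22 = 78/11.

Buyers bear 65/11, sellers bear 78/11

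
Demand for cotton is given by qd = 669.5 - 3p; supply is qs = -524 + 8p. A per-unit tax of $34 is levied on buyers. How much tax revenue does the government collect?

Tax revenue = 100912/11

Pre-tax equilibrium: p* = 108.5, q* = 344.
Tax on buyers shifts demand to qd = 669.5 − 3(p + 34) = 567.5 - 3p.
567.5 - 3p = -524 + 8p gives seller price ps = 2183/22; buyers pay pb = 2183/22 + 34 = 2931/22.
New quantity: q = 669.5 − 3(2931/22) = 2968/11.
Revenue = 34 × 2968/11 = 100912/11.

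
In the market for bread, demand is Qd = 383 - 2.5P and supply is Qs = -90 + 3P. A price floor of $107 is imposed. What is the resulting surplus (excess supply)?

Equilibrium price would be P* = 86, so the floor at 107 binds.
At P = 107: Qd = 115.5, Qs = 231.
Surplus = 231 − 115.5 = 115.5.

Surplus = 115.5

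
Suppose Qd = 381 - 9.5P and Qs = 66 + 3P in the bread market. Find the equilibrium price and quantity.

P* = 25.2, Q* = 141.6

Set Qd = Qs: 381 - 9.5P = 66 + 3P.
315 = 12.5P, so P* = 25.2.
Q* = 381 − 9.5(25.2) = 141.6.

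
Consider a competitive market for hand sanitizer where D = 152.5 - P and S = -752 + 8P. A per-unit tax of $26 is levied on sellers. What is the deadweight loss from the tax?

Deadweight loss = 2704/9

Pre-tax equilibrium: P* = 100.5, Q* = 52.
Tax on sellers shifts supply to S = -752 + 8(P − 26) = -960 + 8P.
152.5 - P = -960 + 8P gives buyer price Pb = 2225/18; sellers receive Ps = 2225/18 − 26 = 1757/18.
New quantity: Q = 152.5 − 1(2225/18) = 260/9.
DWL = ½ × 26 × (52 − 260/9) = 2704/9.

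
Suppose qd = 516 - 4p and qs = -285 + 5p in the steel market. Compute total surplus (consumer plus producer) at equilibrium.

Total surplus = 5760

Equilibrium: 516 - 4p = -285 + 5p gives p* = 89, q* = 160.
Demand choke price: p = 129; supply starts at p = 57.
CS = ½(129 − 89)(160) = 3200; PS = ½(89 − 57)(160) = 2560.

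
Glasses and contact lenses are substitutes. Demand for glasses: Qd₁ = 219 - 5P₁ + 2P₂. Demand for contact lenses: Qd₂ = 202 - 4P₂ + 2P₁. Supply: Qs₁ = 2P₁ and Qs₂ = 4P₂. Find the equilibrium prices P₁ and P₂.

Market 1: 219 - 5P₁ + 2P₂ = 2P₁ → 7P₁ - 2P₂ = 219.
Market 2: 8P₂ - 2P₁ = 202.
Eliminating P₂: 8×(1) + 2×(2) gives 52P₁ = 2156, so P₁ = 539/13.
Back-substitute into (2): P₂ = (202 + 2×539/13) / 8 = 463/13.

P₁ = 539/13, P₂ = 463/13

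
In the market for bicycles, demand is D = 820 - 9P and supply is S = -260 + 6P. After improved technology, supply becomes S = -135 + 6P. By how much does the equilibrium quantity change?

ΔQ = 75

Original equilibrium: P* = 72, Q* = 172.
New equilibrium: 820 - 9P = -135 + 6P, so 955 = 15P and P' = 191/3; Q' = 820 − 9(191/3) = 247.
Change in quantity: 247 − 172 = 75.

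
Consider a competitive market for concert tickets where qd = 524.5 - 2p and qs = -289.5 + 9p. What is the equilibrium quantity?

Set qd = qs: 524.5 - 2p = -289.5 + 9p.
814 = 11p, so p* = 74.
q* = 524.5 − 2(74) = 376.5.

q* = 376.5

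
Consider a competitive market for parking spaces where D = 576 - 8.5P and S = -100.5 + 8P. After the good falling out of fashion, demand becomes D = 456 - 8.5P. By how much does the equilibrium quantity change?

Original equilibrium: P* = 41, Q* = 227.5.
New equilibrium: 456 - 8.5P = -100.5 + 8P, so 556.5 = 16.5P and P' = 371/11; Q' = 456 − 8.5(371/11) = 3725/22.
Change in quantity: 3725/22 − 227.5 = -640/11.

ΔQ = -640/11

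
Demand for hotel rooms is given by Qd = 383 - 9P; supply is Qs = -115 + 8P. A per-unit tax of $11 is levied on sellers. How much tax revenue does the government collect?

Pre-tax equilibrium: P* = 498/17, Q* = 2029/17.
Tax on sellers shifts supply to Qs = -115 + 8(P − 11) = -203 + 8P.
383 - 9P = -203 + 8P gives buyer price Pb = 586/17; sellers receive Ps = 586/17 − 11 = 399/17.
New quantity: Q = 383 − 9(586/17) = 1237/17.
Revenue = 11 × 1237/17 = 13607/17.

Tax revenue = 13607/17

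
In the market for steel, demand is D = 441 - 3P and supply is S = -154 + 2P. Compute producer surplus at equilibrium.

Producer surplus = 1764

Equilibrium: 441 - 3P = -154 + 2P gives P* = 119, Q* = 84.
Supply starts at P = 77 (where S = 0).
PS = ½(119 − 77)(84) = 1764.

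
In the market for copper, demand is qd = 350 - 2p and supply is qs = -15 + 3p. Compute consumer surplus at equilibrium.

Consumer surplus = 10404

Equilibrium: 350 - 2p = -15 + 3p gives p* = 73, q* = 204.
Demand choke price (qd = 0): p = 175.
CS = ½(175 − 73)(204) = 10404.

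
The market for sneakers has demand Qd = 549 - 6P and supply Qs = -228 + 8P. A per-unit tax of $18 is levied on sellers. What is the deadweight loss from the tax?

Pre-tax equilibrium: P* = 55.5, Q* = 216.
Tax on sellers shifts supply to Qs = -228 + 8(P − 18) = -372 + 8P.
549 - 6P = -372 + 8P gives buyer price Pb = 921/14; sellers receive Ps = 921/14 − 18 = 669/14.
New quantity: Q = 549 − 6(921/14) = 1080/7.
DWL = ½ × 18 × (216 − 1080/7) = 3888/7.

Deadweight loss = 3888/7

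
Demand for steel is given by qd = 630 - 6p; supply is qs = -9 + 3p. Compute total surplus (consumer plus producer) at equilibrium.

Equilibrium: 630 - 6p = -9 + 3p gives p* = 71, q* = 204.
Demand choke price: p = 105; supply starts at p = 3.
CS = ½(105 − 71)(204) = 3468; PS = ½(71 − 3)(204) = 6936.

Total surplus = 10404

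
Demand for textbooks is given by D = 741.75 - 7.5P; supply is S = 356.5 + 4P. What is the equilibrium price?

P* = 33.5

Set D = S: 741.75 - 7.5P = 356.5 + 4P.
385.25 = 11.5P, so P* = 33.5.
Q* = 741.75 − 7.5(33.5) = 490.5.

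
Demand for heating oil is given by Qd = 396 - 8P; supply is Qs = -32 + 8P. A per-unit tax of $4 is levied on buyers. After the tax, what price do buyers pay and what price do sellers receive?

Pre-tax equilibrium: P* = 26.75, Q* = 182.
Tax on buyers shifts demand to Qd = 396 − 8(P + 4) = 364 - 8P.
364 - 8P = -32 + 8P gives seller price Ps = 24.75; buyers pay Pb = 24.75 + 4 = 28.75.
New quantity: Q = 396 − 8(28.75) = 166.

Buyers pay $28.75, sellers receive $24.75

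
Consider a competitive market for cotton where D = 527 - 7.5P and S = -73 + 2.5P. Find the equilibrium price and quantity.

P* = 60, Q* = 77

Set D = S: 527 - 7.5P = -73 + 2.5P.
600 = 10P, so P* = 60.
Q* = 527 − 7.5(60) = 77.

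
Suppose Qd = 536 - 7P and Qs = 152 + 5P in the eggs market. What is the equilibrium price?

Set Qd = Qs: 536 - 7P = 152 + 5P.
384 = 12P, so P* = 32.
Q* = 536 − 7(32) = 312.

P* = 32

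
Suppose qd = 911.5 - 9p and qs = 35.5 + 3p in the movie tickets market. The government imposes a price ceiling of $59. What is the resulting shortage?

Shortage = 168

Equilibrium price would be p* = 73, so the ceiling at 59 binds.
At p = 59: qd = 911.5 − 9(59) = 380.5, qs = 35.5 + 3(59) = 212.5.
Shortage = 380.5 − 212.5 = 168.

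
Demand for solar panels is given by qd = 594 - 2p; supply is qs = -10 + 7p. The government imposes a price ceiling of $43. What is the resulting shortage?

Equilibrium price would be p* = 604/9, so the ceiling at 43 binds.
At p = 43: qd = 594 − 2(43) = 508, qs = -10 + 7(43) = 291.
Shortage = 508 − 291 = 217.

Shortage = 217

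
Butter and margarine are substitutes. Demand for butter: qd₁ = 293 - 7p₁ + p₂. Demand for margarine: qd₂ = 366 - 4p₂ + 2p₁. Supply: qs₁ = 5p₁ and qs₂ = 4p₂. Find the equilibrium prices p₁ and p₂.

p₁ = 1355/47, p₂ = 2489/47

Market 1: 293 - 7p₁ + p₂ = 5p₁ → 12p₁ - p₂ = 293.
Market 2: 8p₂ - 2p₁ = 366.
Eliminating p₂: 8×(1) + 1×(2) gives 94p₁ = 2710, so p₁ = 1355/47.
Back-substitute into (2): p₂ = (366 + 2×1355/47) / 8 = 2489/47.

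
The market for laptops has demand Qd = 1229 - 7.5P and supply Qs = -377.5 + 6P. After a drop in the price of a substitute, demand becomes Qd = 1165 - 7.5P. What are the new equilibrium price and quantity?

P' = 3085/27, Q' = 5545/18

Original equilibrium: P* = 119, Q* = 336.5.
New equilibrium: 1165 - 7.5P = -377.5 + 6P, so 1542.5 = 13.5P and P' = 3085/27; Q' = 1165 − 7.5(3085/27) = 5545/18.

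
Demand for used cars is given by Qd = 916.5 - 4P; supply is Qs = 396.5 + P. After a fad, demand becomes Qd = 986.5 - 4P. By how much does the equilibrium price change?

ΔP = 14

Original equilibrium: P* = 104, Q* = 500.5.
New equilibrium: 986.5 - 4P = 396.5 + P, so 590 = 5P and P' = 118; Q' = 986.5 − 4(118) = 514.5.
Change in price: 118 − 104 = 14.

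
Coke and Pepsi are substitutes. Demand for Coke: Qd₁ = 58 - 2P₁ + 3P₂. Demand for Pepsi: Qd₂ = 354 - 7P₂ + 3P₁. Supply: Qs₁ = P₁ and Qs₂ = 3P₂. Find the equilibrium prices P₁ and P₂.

Market 1: 58 - 2P₁ + 3P₂ = P₁ → 3P₁ - 3P₂ = 58.
Market 2: 10P₂ - 3P₁ = 354.
Eliminating P₂: 10×(1) + 3×(2) gives 21P₁ = 1642, so P₁ = 1642/21.
Back-substitute into (2): P₂ = (354 + 3×1642/21) / 10 = 412/7.

P₁ = 1642/21, P₂ = 412/7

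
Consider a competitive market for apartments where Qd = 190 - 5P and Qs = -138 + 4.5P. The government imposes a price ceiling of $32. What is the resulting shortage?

Shortage = 24

Equilibrium price would be P* = 656/19, so the ceiling at 32 binds.
At P = 32: Qd = 190 − 5(32) = 30, Qs = -138 + 4.5(32) = 6.
Shortage = 30 − 6 = 24.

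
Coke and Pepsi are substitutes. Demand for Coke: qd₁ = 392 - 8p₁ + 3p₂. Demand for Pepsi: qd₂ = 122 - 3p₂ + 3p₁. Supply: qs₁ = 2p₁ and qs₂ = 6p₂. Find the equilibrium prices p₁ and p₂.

Market 1: 392 - 8p₁ + 3p₂ = 2p₁ → 10p₁ - 3p₂ = 392.
Market 2: 9p₂ - 3p₁ = 122.
Eliminating p₂: 9×(1) + 3×(2) gives 81p₁ = 3894, so p₁ = 1298/27.
Back-substitute into (2): p₂ = (122 + 3×1298/27) / 9 = 2396/81.

p₁ = 1298/27, p₂ = 2396/81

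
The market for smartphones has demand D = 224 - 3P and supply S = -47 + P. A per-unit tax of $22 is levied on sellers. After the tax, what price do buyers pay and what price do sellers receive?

Buyers pay $73.25, sellers receive $51.25

Pre-tax equilibrium: P* = 67.75, Q* = 20.75.
Tax on sellers shifts supply to S = -47 + 1(P − 22) = -69 + P.
224 - 3P = -69 + P gives buyer price Pb = 73.25; sellers receive Ps = 73.25 − 22 = 51.25.
New quantity: Q = 224 − 3(73.25) = 4.25.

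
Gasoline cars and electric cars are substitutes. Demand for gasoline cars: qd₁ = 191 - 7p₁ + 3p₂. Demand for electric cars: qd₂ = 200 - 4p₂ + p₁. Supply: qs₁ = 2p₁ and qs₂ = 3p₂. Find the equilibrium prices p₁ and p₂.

Market 1: 191 - 7p₁ + 3p₂ = 2p₁ → 9p₁ - 3p₂ = 191.
Market 2: 7p₂ - p₁ = 200.
Eliminating p₂: 7×(1) + 3×(2) gives 60p₁ = 1937, so p₁ = 1937/60.
Back-substitute into (2): p₂ = (200 + 1×1937/60) / 7 = 1991/60.

p₁ = 1937/60, p₂ = 1991/60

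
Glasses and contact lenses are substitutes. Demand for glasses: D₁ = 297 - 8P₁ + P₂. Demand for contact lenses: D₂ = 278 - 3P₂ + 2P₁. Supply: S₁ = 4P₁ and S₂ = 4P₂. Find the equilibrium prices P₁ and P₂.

P₁ = 2357/82, P₂ = 1965/41

Market 1: 297 - 8P₁ + P₂ = 4P₁ → 12P₁ - P₂ = 297.
Market 2: 7P₂ - 2P₁ = 278.
Eliminating P₂: 7×(1) + 1×(2) gives 82P₁ = 2357, so P₁ = 2357/82.
Back-substitute into (2): P₂ = (278 + 2×2357/82) / 7 = 1965/41.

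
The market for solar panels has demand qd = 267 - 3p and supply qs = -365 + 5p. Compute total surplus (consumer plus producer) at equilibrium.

Total surplus = 240

Equilibrium: 267 - 3p = -365 + 5p gives p* = 79, q* = 30.
Demand choke price: p = 89; supply starts at p = 73.
CS = ½(89 − 79)(30) = 150; PS = ½(79 − 73)(30) = 90.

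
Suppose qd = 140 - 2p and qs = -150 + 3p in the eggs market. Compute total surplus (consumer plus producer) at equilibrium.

Total surplus = 240

Equilibrium: 140 - 2p = -150 + 3p gives p* = 58, q* = 24.
Demand choke price: p = 70; supply starts at p = 50.
CS = ½(70 − 58)(24) = 144; PS = ½(58 − 50)(24) = 96.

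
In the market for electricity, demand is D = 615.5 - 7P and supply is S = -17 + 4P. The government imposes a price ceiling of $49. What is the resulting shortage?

Equilibrium price would be P* = 57.5, so the ceiling at 49 binds.
At P = 49: D = 615.5 − 7(49) = 272.5, S = -17 + 4(49) = 179.
Shortage = 272.5 − 179 = 93.5.

Shortage = 93.5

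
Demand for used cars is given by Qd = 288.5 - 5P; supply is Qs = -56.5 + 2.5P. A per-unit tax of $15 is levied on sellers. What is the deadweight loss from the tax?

Deadweight loss = 187.5

Pre-tax equilibrium: P* = 46, Q* = 58.5.
Tax on sellers shifts supply to Qs = -56.5 + 2.5(P − 15) = -94 + 2.5P.
288.5 - 5P = -94 + 2.5P gives buyer price Pb = 51; sellers receive Ps = 51 − 15 = 36.
New quantity: Q = 288.5 − 5(51) = 33.5.
DWL = ½ × 15 × (58.5 − 33.5) = 187.5.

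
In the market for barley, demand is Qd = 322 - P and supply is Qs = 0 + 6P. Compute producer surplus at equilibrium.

Producer surplus = 6348

Equilibrium: 322 - P = 0 + 6P gives P* = 46, Q* = 276.
Supply starts at P = 0 (where Qs = 0).
PS = ½(46 − 0)(276) = 6348.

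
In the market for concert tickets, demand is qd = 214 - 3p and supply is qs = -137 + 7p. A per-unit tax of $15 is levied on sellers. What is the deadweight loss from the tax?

Pre-tax equilibrium: p* = 35.1, q* = 108.7.
Tax on sellers shifts supply to qs = -137 + 7(p − 15) = -242 + 7p.
214 - 3p = -242 + 7p gives buyer price pb = 45.6; sellers receive ps = 45.6 − 15 = 30.6.
New quantity: q = 214 − 3(45.6) = 77.2.
DWL = ½ × 15 × (108.7 − 77.2) = 236.25.

Deadweight loss = 236.25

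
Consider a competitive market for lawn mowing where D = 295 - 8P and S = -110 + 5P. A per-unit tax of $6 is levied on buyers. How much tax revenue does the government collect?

Tax revenue = 2130/13

Pre-tax equilibrium: P* = 405/13, Q* = 595/13.
Tax on buyers shifts demand to D = 295 − 8(P + 6) = 247 - 8P.
247 - 8P = -110 + 5P gives seller price Ps = 357/13; buyers pay Pb = 357/13 + 6 = 435/13.
New quantity: Q = 295 − 8(435/13) = 355/13.
Revenue = 6 × 355/13 = 2130/13.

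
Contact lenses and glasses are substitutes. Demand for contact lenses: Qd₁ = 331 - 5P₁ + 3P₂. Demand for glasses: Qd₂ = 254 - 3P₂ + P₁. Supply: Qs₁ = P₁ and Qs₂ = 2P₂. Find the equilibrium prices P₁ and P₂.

Market 1: 331 - 5P₁ + 3P₂ = P₁ → 6P₁ - 3P₂ = 331.
Market 2: 5P₂ - P₁ = 254.
Eliminating P₂: 5×(1) + 3×(2) gives 27P₁ = 2417, so P₁ = 2417/27.
Back-substitute into (2): P₂ = (254 + 1×2417/27) / 5 = 1855/27.

P₁ = 2417/27, P₂ = 1855/27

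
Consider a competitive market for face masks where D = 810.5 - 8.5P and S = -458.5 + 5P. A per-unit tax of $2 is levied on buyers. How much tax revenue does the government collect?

Tax revenue = 281/27

Pre-tax equilibrium: P* = 94, Q* = 11.5.
Tax on buyers shifts demand to D = 810.5 − 8.5(P + 2) = 793.5 - 8.5P.
793.5 - 8.5P = -458.5 + 5P gives seller price Ps = 2504/27; buyers pay Pb = 2504/27 + 2 = 2558/27.
New quantity: Q = 810.5 − 8.5(2558/27) = 281/54.
Revenue = 2 × 281/54 = 281/27.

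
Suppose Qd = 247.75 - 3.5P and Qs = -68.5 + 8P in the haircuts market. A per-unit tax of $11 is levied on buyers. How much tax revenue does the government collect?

Pre-tax equilibrium: P* = 27.5, Q* = 151.5.
Tax on buyers shifts demand to Qd = 247.75 − 3.5(P + 11) = 209.25 - 3.5P.
209.25 - 3.5P = -68.5 + 8P gives seller price Ps = 1111/46; buyers pay Pb = 1111/46 + 11 = 1617/46.
New quantity: Q = 247.75 − 3.5(1617/46) = 5737/46.
Revenue = 11 × 5737/46 = 63107/46.

Tax revenue = 63107/46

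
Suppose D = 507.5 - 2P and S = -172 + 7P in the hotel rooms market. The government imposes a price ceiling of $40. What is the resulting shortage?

Equilibrium price would be P* = 75.5, so the ceiling at 40 binds.
At P = 40: D = 507.5 − 2(40) = 427.5, S = -172 + 7(40) = 108.
Shortage = 427.5 − 108 = 319.5.

Shortage = 319.5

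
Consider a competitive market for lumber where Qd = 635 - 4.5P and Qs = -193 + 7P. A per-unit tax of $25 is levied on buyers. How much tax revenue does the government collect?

Tax revenue = 139450/23

Pre-tax equilibrium: P* = 72, Q* = 311.
Tax on buyers shifts demand to Qd = 635 − 4.5(P + 25) = 522.5 - 4.5P.
522.5 - 4.5P = -193 + 7P gives seller price Ps = 1431/23; buyers pay Pb = 1431/23 + 25 = 2006/23.
New quantity: Q = 635 − 4.5(2006/23) = 5578/23.
Revenue = 25 × 5578/23 = 139450/23.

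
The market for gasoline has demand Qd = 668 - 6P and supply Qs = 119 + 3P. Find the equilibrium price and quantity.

Set Qd = Qs: 668 - 6P = 119 + 3P.
549 = 9P, so P* = 61.
Q* = 668 − 6(61) = 302.

P* = 61, Q* = 302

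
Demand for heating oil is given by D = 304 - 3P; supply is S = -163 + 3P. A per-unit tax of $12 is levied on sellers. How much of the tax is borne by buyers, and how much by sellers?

Pre-tax equilibrium: P* = 467/6, Q* = 70.5.
Tax on sellers shifts supply to S = -163 + 3(P − 12) = -199 + 3P.
304 - 3P = -199 + 3P gives buyer price Pb = 503/6; sellers receive Ps = 503/6 − 12 = 431/6.
New quantity: Q = 304 − 3(503/6) = 52.5.
Buyer burden = 503/6 − 467/6 = 6; seller burden = 467/6 − 431/6 = 6.

Buyers bear $6, sellers bear $6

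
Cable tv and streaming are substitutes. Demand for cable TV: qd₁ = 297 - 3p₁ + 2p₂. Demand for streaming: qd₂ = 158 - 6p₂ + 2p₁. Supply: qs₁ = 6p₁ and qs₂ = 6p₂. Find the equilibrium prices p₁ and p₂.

Market 1: 297 - 3p₁ + 2p₂ = 6p₁ → 9p₁ - 2p₂ = 297.
Market 2: 12p₂ - 2p₁ = 158.
Eliminating p₂: 12×(1) + 2×(2) gives 104p₁ = 3880, so p₁ = 485/13.
Back-substitute into (2): p₂ = (158 + 2×485/13) / 12 = 252/13.

p₁ = 485/13, p₂ = 252/13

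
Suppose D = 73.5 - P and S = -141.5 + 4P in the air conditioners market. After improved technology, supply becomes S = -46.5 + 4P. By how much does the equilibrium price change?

Original equilibrium: P* = 43, Q* = 30.5.
New equilibrium: 73.5 - P = -46.5 + 4P, so 120 = 5P and P' = 24; Q' = 73.5 − 1(24) = 49.5.
Change in price: 24 − 43 = -19.

ΔP = -19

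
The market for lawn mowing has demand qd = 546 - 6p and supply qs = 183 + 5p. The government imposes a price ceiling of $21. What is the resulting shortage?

Shortage = 132

Equilibrium price would be p* = 33, so the ceiling at 21 binds.
At p = 21: qd = 546 − 6(21) = 420, qs = 183 + 5(21) = 288.
Shortage = 420 − 288 = 132.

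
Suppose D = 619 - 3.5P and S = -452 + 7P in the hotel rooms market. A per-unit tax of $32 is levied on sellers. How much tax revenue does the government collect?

Tax revenue = 17984/3

Pre-tax equilibrium: P* = 102, Q* = 262.
Tax on sellers shifts supply to S = -452 + 7(P − 32) = -676 + 7P.
619 - 3.5P = -676 + 7P gives buyer price Pb = 370/3; sellers receive Ps = 370/3 − 32 = 274/3.
New quantity: Q = 619 − 3.5(370/3) = 562/3.
Revenue = 32 × 562/3 = 17984/3.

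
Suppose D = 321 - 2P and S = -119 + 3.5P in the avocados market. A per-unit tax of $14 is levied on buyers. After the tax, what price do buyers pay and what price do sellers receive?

Buyers pay 978/11, sellers receive 824/11

Pre-tax equilibrium: P* = 80, Q* = 161.
Tax on buyers shifts demand to D = 321 − 2(P + 14) = 293 - 2P.
293 - 2P = -119 + 3.5P gives seller price Ps = 824/11; buyers pay Pb = 824/11 + 14 = 978/11.
New quantity: Q = 321 − 2(978/11) = 1575/11.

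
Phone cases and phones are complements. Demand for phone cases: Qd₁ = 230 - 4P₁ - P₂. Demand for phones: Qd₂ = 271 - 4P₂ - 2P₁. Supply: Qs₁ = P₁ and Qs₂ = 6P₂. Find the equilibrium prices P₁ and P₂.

Market 1: 230 - 4P₁ - P₂ = P₁ → 5P₁ + P₂ = 230.
Market 2: 10P₂ + 2P₁ = 271.
Eliminating P₂: 10×(1) − 1×(2) gives 48P₁ = 2029, so P₁ = 2029/48.
Back-substitute into (2): P₂ = (271 − 2×2029/48) / 10 = 895/48.

P₁ = 2029/48, P₂ = 895/48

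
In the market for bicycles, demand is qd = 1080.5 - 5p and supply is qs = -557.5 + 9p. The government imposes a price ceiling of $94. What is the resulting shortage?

Shortage = 322

Equilibrium price would be p* = 117, so the ceiling at 94 binds.
At p = 94: qd = 1080.5 − 5(94) = 610.5, qs = -557.5 + 9(94) = 288.5.
Shortage = 610.5 − 288.5 = 322.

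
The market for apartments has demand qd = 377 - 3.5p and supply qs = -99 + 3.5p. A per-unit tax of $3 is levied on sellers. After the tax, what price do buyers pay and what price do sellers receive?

Pre-tax equilibrium: p* = 68, q* = 139.
Tax on sellers shifts supply to qs = -99 + 3.5(p − 3) = -109.5 + 3.5p.
377 - 3.5p = -109.5 + 3.5p gives buyer price pb = 69.5; sellers receive ps = 69.5 − 3 = 66.5.
New quantity: q = 377 − 3.5(69.5) = 133.75.

Buyers pay $69.5, sellers receive $66.5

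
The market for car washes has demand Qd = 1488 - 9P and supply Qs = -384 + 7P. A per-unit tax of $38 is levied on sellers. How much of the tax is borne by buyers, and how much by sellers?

Buyers bear $16.625, sellers bear $21.375

Pre-tax equilibrium: P* = 117, Q* = 435.
Tax on sellers shifts supply to Qs = -384 + 7(P − 38) = -650 + 7P.
1488 - 9P = -650 + 7P gives buyer price Pb = 133.625; sellers receive Ps = 133.625 − 38 = 95.625.
New quantity: Q = 1488 − 9(133.625) = 285.375.
Buyer burden = 133.625 − 117 = 16.625; seller burden = 117 − 95.625 = 21.375.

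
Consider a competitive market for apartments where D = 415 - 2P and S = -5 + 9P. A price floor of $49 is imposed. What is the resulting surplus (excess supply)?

Surplus = 119

Equilibrium price would be P* = 420/11, so the floor at 49 binds.
At P = 49: D = 317, S = 436.
Surplus = 436 − 317 = 119.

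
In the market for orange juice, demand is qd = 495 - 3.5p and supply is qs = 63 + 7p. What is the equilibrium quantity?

q* = 351

Set qd = qs: 495 - 3.5p = 63 + 7p.
432 = 10.5p, so p* = 288/7.
q* = 495 − 3.5(288/7) = 351.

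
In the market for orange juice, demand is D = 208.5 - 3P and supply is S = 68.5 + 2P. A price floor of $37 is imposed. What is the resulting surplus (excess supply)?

Surplus = 45

Equilibrium price would be P* = 28, so the floor at 37 binds.
At P = 37: D = 97.5, S = 142.5.
Surplus = 142.5 − 97.5 = 45.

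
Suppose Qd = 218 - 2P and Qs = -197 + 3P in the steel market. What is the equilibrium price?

P* = 83

Set Qd = Qs: 218 - 2P = -197 + 3P.
415 = 5P, so P* = 83.
Q* = 218 − 2(83) = 52.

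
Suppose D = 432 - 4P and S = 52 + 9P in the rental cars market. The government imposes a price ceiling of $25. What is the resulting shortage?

Equilibrium price would be P* = 380/13, so the ceiling at 25 binds.
At P = 25: D = 432 − 4(25) = 332, S = 52 + 9(25) = 277.
Shortage = 332 − 277 = 55.

Shortage = 55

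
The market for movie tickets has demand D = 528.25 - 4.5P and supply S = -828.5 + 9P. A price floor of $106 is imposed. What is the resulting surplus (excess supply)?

Surplus = 74.25

Equilibrium price would be P* = 100.5, so the floor at 106 binds.
At P = 106: D = 51.25, S = 125.5.
Surplus = 125.5 − 51.25 = 74.25.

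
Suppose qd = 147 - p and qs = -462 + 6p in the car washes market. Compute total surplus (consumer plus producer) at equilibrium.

Equilibrium: 147 - p = -462 + 6p gives p* = 87, q* = 60.
Demand choke price: p = 147; supply starts at p = 77.
CS = ½(147 − 87)(60) = 1800; PS = ½(87 − 77)(60) = 300.

Total surplus = 2100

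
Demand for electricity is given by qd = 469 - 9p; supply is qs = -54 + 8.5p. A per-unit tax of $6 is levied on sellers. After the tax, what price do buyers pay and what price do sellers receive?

Pre-tax equilibrium: p* = 1046/35, q* = 7001/35.
Tax on sellers shifts supply to qs = -54 + 8.5(p − 6) = -105 + 8.5p.
469 - 9p = -105 + 8.5p gives buyer price pb = 32.8; sellers receive ps = 32.8 − 6 = 26.8.
New quantity: q = 469 − 9(32.8) = 173.8.

Buyers pay $32.8, sellers receive $26.8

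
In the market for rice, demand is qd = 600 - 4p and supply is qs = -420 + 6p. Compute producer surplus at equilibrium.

Equilibrium: 600 - 4p = -420 + 6p gives p* = 102, q* = 192.
Supply starts at p = 70 (where qs = 0).
PS = ½(102 − 70)(192) = 3072.

Producer surplus = 3072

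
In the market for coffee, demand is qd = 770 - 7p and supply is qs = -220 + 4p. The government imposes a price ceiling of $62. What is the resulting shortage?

Shortage = 308

Equilibrium price would be p* = 90, so the ceiling at 62 binds.
At p = 62: qd = 770 − 7(62) = 336, qs = -220 + 4(62) = 28.
Shortage = 336 − 28 = 308.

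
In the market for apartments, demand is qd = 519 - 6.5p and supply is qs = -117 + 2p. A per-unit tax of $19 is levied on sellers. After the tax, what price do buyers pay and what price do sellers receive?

Pre-tax equilibrium: p* = 1272/17, q* = 555/17.
Tax on sellers shifts supply to qs = -117 + 2(p − 19) = -155 + 2p.
519 - 6.5p = -155 + 2p gives buyer price pb = 1348/17; sellers receive ps = 1348/17 − 19 = 1025/17.
New quantity: q = 519 − 6.5(1348/17) = 61/17.

Buyers pay 1348/17, sellers receive 1025/17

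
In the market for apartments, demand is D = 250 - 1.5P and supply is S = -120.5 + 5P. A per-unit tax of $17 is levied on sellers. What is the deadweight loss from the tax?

Pre-tax equilibrium: P* = 57, Q* = 164.5.
Tax on sellers shifts supply to S = -120.5 + 5(P − 17) = -205.5 + 5P.
250 - 1.5P = -205.5 + 5P gives buyer price Pb = 911/13; sellers receive Ps = 911/13 − 17 = 690/13.
New quantity: Q = 250 − 1.5(911/13) = 3767/26.
DWL = ½ × 17 × (164.5 − 3767/26) = 4335/26.

Deadweight loss = 4335/26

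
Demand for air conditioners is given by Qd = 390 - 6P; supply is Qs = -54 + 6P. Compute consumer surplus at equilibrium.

Consumer surplus = 2352

Equilibrium: 390 - 6P = -54 + 6P gives P* = 37, Q* = 168.
Demand choke price (Qd = 0): P = 65.
CS = ½(65 − 37)(168) = 2352.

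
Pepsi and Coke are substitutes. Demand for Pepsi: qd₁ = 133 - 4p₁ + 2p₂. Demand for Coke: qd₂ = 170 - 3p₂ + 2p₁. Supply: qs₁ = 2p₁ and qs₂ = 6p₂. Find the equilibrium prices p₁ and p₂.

p₁ = 30.74, p₂ = 25.72

Market 1: 133 - 4p₁ + 2p₂ = 2p₁ → 6p₁ - 2p₂ = 133.
Market 2: 9p₂ - 2p₁ = 170.
Eliminating p₂: 9×(1) + 2×(2) gives 50p₁ = 1537, so p₁ = 30.74.
Back-substitute into (2): p₂ = (170 + 2×30.74) / 9 = 25.72.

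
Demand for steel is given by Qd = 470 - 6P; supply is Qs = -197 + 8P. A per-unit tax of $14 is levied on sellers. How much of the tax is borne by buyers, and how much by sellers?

Buyers bear $8, sellers bear $6

Pre-tax equilibrium: P* = 667/14, Q* = 1289/7.
Tax on sellers shifts supply to Qs = -197 + 8(P − 14) = -309 + 8P.
470 - 6P = -309 + 8P gives buyer price Pb = 779/14; sellers receive Ps = 779/14 − 14 = 583/14.
New quantity: Q = 470 − 6(779/14) = 953/7.
Buyer burden = 779/14 − 667/14 = 8; seller burden = 667/14 − 583/14 = 6.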